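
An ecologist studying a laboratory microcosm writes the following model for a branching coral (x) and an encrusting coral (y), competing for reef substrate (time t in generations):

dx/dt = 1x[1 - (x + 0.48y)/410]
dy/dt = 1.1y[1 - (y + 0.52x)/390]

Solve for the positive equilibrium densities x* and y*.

Setting both brackets to zero gives the nullclines x + 0.48y = 410 and 0.52x + y = 390.
Substituting y = 390 - 0.52x into the first: x(1 - 0.48·0.52) = 410 - 0.48·390.
So x* = 223/0.75 = 297, and then y* = 390 - 0.52·297 = 236.

x* ≈ 297, y* ≈ 236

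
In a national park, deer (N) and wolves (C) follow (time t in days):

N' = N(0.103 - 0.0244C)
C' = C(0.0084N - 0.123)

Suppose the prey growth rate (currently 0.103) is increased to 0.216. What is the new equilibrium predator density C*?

C* ≈ 8.85

At the interior fixed point, setting dN/dt = 0 with N > 0 fixes C* = (prey growth rate)/(NC coefficient) — independent of the other coefficients.
With the change, C* = 0.216/0.0244 = 8.85; it rises from 4.22.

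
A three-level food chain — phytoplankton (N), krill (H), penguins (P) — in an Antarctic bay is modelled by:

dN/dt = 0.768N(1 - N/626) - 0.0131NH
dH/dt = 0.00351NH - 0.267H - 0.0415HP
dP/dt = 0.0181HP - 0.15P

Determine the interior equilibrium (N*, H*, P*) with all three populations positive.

From dP/dt = 0: 0.0181H* = 0.15, so H* = 8.29.
From dN/dt = 0: 0.768(1 - N*/626) = 0.0131·8.29, giving N* = 626·(1 - 0.141) = 538.
From dH/dt = 0: 0.00351·538 - 0.267 = 0.0415P*, so P* = 1.62/0.0415 = 39.

N* ≈ 538, H* ≈ 8.29, P* ≈ 39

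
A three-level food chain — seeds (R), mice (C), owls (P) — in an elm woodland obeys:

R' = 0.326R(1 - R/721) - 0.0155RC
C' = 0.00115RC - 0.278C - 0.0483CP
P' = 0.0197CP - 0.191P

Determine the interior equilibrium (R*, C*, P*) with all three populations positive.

R* ≈ 389, C* ≈ 9.7, P* ≈ 3.5

From dP/dt = 0: 0.0197C* = 0.191, so C* = 9.7.
From dR/dt = 0: 0.326(1 - R*/721) = 0.0155·9.7, giving R* = 721·(1 - 0.461) = 389.
From dC/dt = 0: 0.00115·389 - 0.278 = 0.0483P*, so P* = 0.169/0.0483 = 3.5.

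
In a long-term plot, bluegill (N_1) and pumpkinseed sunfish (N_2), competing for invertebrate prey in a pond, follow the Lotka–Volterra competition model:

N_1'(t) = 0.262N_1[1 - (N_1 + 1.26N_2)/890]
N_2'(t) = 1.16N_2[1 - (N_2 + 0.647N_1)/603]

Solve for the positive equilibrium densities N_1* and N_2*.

Setting both brackets to zero gives the nullclines N_1 + 1.26N_2 = 890 and 0.647N_1 + N_2 = 603.
Substituting N_2 = 603 - 0.647N_1 into the first: N_1(1 - 1.26·0.647) = 890 - 1.26·603.
So N_1* = 130/0.185 = 705, and then N_2* = 603 - 0.647·705 = 147.

N_1* ≈ 705, N_2* ≈ 147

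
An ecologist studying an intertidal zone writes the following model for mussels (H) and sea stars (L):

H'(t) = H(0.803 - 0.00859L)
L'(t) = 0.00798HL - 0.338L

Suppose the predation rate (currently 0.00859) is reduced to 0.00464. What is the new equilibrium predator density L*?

At the interior fixed point, setting dH/dt = 0 with H > 0 fixes L* = (prey growth rate)/(HL coefficient) — independent of the other coefficients.
With the change, L* = 0.803/0.00464 = 173; it rises from 93.5.

L* ≈ 173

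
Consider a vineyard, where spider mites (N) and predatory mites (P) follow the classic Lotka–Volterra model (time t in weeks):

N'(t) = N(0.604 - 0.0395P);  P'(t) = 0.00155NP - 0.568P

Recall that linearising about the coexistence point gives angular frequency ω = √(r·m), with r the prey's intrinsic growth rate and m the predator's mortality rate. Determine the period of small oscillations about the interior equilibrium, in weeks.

Here r = 0.604 and m = 0.568, so r·m = 0.343.
ω = √0.343 = 0.586 per week, hence T = 2π/ω ≈ 10.7 weeks.

T ≈ 10.7 weeks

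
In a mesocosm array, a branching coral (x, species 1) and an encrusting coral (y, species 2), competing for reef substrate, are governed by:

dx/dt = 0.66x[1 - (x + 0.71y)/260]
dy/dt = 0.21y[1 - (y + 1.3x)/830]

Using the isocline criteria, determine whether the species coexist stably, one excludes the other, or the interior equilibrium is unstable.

species 2 excludes species 1

Compare the nullcline intercepts: K1/α12 = 260/0.71 = 366 < K2 = 830; K2/α21 = 830/1.3 = 638 > K1 = 260.
Since the inequalities point opposite ways, species 2 can invade but species 1 cannot.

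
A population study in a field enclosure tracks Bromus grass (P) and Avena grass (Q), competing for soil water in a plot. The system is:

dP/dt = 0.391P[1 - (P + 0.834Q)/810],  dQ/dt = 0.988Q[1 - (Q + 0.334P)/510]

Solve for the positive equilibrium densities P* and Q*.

Setting both brackets to zero gives the nullclines P + 0.834Q = 810 and 0.334P + Q = 510.
Substituting Q = 510 - 0.334P into the first: P(1 - 0.834·0.334) = 810 - 0.834·510.
So P* = 385/0.721 = 533, and then Q* = 510 - 0.334·533 = 332.

P* ≈ 533, Q* ≈ 332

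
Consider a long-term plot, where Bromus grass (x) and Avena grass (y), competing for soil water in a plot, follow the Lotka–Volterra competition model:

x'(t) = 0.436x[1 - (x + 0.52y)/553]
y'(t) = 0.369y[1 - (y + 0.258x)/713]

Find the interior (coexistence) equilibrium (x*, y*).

x* ≈ 210, y* ≈ 659

Setting both brackets to zero gives the nullclines x + 0.52y = 553 and 0.258x + y = 713.
Substituting y = 713 - 0.258x into the first: x(1 - 0.52·0.258) = 553 - 0.52·713.
So x* = 182/0.866 = 210, and then y* = 713 - 0.258·210 = 659.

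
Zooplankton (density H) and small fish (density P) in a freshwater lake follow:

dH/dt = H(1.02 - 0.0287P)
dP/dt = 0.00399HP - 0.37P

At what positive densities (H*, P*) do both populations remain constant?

Set dP/dt = 0 with P > 0: 0.00399H - 0.37 = 0, so H* = 0.37/0.00399 = 92.7.
Set dH/dt = 0 with H > 0: 1.02 - 0.0287P = 0, so P* = 1.02/0.0287 = 35.5.

H* ≈ 92.7, P* ≈ 35.5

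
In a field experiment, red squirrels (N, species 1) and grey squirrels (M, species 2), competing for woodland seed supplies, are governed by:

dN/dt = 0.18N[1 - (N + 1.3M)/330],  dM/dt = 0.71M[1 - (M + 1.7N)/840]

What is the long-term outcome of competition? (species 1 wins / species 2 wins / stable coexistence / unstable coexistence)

Compare the nullcline intercepts: K1/α12 = 330/1.3 = 254 < K2 = 840; K2/α21 = 840/1.7 = 494 > K1 = 330.
Since the inequalities point opposite ways, species 2 can invade but species 1 cannot.

species 2 excludes species 1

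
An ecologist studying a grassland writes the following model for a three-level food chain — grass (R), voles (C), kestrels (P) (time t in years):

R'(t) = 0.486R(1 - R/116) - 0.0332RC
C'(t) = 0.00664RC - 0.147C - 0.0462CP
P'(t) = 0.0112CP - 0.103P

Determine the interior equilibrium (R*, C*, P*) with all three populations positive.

From dP/dt = 0: 0.0112C* = 0.103, so C* = 9.2.
From dR/dt = 0: 0.486(1 - R*/116) = 0.0332·9.2, giving R* = 116·(1 - 0.628) = 43.1.
From dC/dt = 0: 0.00664·43.1 - 0.147 = 0.0462P*, so P* = 0.139/0.0462 = 3.02.

R* ≈ 43.1, C* ≈ 9.2, P* ≈ 3.02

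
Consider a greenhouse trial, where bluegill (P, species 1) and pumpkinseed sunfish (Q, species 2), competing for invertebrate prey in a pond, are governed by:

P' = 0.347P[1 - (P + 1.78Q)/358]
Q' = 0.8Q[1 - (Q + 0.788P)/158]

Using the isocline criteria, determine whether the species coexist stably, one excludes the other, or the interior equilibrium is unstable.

species 1 excludes species 2

Compare the nullcline intercepts: K1/α12 = 358/1.78 = 201 > K2 = 158; K2/α21 = 158/0.788 = 201 < K1 = 358.
Since the inequalities point opposite ways, species 1 can invade but species 2 cannot.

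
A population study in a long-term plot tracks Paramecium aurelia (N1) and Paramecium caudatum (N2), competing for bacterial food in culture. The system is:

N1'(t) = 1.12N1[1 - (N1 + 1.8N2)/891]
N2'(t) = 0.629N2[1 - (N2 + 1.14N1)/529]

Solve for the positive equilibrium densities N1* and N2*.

N1* ≈ 58.2, N2* ≈ 463

Setting both brackets to zero gives the nullclines N1 + 1.8N2 = 891 and 1.14N1 + N2 = 529.
Substituting N2 = 529 - 1.14N1 into the first: N1(1 - 1.8·1.14) = 891 - 1.8·529.
So N1* = -61.2/-1.05 = 58.2, and then N2* = 529 - 1.14·58.2 = 463.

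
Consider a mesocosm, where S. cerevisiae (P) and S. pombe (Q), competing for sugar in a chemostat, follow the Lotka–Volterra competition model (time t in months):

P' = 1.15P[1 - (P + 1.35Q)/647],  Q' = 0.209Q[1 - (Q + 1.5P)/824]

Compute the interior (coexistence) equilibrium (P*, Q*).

Setting both brackets to zero gives the nullclines P + 1.35Q = 647 and 1.5P + Q = 824.
Substituting Q = 824 - 1.5P into the first: P(1 - 1.35·1.5) = 647 - 1.35·824.
So P* = -465/-1.03 = 454, and then Q* = 824 - 1.5·454 = 143.

P* ≈ 454, Q* ≈ 143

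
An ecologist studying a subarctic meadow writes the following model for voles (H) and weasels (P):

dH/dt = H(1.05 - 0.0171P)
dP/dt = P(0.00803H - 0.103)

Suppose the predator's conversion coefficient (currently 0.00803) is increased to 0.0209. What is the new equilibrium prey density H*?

At the interior fixed point, setting dP/dt = 0 with P > 0 fixes H* = (predator death rate)/(HP coefficient) — independent of the other coefficients.
With the change, H* = 0.103/0.0209 = 4.93; it falls from 12.8.

H* ≈ 4.93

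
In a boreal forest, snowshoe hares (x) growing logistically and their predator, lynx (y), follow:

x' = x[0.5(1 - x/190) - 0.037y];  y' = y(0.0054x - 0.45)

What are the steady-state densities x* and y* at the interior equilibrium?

x* ≈ 83.3, y* ≈ 7.59

From dy/dt = 0 with y > 0: 0.0054x* = 0.45, so x* = 83.3.
Substitute into dx/dt = 0: 0.5(1 - 83.3/190) = 0.037y*.
The bracket is 0.561, giving y* = 0.281/0.037 = 7.59.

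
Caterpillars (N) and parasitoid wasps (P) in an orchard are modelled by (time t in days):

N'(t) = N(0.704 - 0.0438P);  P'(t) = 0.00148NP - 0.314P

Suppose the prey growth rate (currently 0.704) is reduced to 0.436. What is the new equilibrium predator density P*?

P* ≈ 9.95

At the interior fixed point, setting dN/dt = 0 with N > 0 fixes P* = (prey growth rate)/(NP coefficient) — independent of the other coefficients.
With the change, P* = 0.436/0.0438 = 9.95; it falls from 16.1.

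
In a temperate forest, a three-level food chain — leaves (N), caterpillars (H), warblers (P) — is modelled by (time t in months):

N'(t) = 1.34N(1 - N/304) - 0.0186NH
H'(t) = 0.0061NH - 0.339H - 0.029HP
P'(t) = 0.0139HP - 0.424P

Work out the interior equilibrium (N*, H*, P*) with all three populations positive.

From dP/dt = 0: 0.0139H* = 0.424, so H* = 30.5.
From dN/dt = 0: 1.34(1 - N*/304) = 0.0186·30.5, giving N* = 304·(1 - 0.423) = 175.
From dH/dt = 0: 0.0061·175 - 0.339 = 0.029P*, so P* = 0.73/0.029 = 25.2.

N* ≈ 175, H* ≈ 30.5, P* ≈ 25.2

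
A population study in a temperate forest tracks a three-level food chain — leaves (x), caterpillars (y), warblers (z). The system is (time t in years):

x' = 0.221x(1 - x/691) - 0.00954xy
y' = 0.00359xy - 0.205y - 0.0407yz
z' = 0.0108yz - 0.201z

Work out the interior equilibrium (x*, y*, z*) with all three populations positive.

From dz/dt = 0: 0.0108y* = 0.201, so y* = 18.6.
From dx/dt = 0: 0.221(1 - x*/691) = 0.00954·18.6, giving x* = 691·(1 - 0.803) = 136.
From dy/dt = 0: 0.00359·136 - 0.205 = 0.0407z*, so z* = 0.283/0.0407 = 6.95.

x* ≈ 136, y* ≈ 18.6, z* ≈ 6.95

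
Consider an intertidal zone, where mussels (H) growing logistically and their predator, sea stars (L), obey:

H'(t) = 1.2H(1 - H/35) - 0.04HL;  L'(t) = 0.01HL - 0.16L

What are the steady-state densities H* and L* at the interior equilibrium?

From dL/dt = 0 with L > 0: 0.01H* = 0.16, so H* = 16.
Substitute into dH/dt = 0: 1.2(1 - 16/35) = 0.04L*.
The bracket is 0.543, giving L* = 0.651/0.04 = 16.3.

H* ≈ 16, L* ≈ 16.3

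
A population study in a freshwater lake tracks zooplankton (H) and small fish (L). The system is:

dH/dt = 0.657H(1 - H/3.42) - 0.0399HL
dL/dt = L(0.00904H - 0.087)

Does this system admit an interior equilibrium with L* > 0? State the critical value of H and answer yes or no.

The predator equation gives dL/dt > 0 only when H > 0.087/0.00904 = 9.62.
Without the predator, H → K = 3.42. Since 3.42 < 9.62, the predator cannot invade.

Threshold H = 9.62; K < 9.62, so no, the predator goes extinct.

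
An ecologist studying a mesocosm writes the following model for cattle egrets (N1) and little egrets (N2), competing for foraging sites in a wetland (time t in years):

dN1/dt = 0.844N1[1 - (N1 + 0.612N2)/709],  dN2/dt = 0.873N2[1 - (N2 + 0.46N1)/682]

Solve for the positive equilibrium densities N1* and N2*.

N1* ≈ 406, N2* ≈ 495

Setting both brackets to zero gives the nullclines N1 + 0.612N2 = 709 and 0.46N1 + N2 = 682.
Substituting N2 = 682 - 0.46N1 into the first: N1(1 - 0.612·0.46) = 709 - 0.612·682.
So N1* = 292/0.718 = 406, and then N2* = 682 - 0.46·406 = 495.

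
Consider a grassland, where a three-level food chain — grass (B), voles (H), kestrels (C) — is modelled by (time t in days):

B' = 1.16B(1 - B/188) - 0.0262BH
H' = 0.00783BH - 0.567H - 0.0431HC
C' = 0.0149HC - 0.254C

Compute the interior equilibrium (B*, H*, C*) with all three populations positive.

B* ≈ 116, H* ≈ 17, C* ≈ 7.85

From dC/dt = 0: 0.0149H* = 0.254, so H* = 17.
From dB/dt = 0: 1.16(1 - B*/188) = 0.0262·17, giving B* = 188·(1 - 0.385) = 116.
From dH/dt = 0: 0.00783·116 - 0.567 = 0.0431C*, so C* = 0.338/0.0431 = 7.85.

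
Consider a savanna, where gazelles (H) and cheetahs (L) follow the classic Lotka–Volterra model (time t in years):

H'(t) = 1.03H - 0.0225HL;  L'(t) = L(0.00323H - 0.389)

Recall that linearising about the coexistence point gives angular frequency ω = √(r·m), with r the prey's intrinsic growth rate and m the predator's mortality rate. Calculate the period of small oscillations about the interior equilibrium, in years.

T ≈ 9.93 years

Here r = 1.03 and m = 0.389, so r·m = 0.401.
ω = √0.401 = 0.633 per year, hence T = 2π/ω ≈ 9.93 years.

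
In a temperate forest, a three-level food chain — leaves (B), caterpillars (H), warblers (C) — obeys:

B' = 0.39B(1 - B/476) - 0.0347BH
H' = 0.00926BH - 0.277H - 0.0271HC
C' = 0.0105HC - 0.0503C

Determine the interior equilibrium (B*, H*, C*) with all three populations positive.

B* ≈ 273, H* ≈ 4.79, C* ≈ 83.1

From dC/dt = 0: 0.0105H* = 0.0503, so H* = 4.79.
From dB/dt = 0: 0.39(1 - B*/476) = 0.0347·4.79, giving B* = 476·(1 - 0.426) = 273.
From dH/dt = 0: 0.00926·273 - 0.277 = 0.0271C*, so C* = 2.25/0.0271 = 83.1.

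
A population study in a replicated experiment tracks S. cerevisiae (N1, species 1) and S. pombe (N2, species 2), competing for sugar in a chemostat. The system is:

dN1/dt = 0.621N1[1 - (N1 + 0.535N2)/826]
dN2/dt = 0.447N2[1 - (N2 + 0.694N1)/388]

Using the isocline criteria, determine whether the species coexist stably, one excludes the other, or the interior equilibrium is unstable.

species 1 excludes species 2

Compare the nullcline intercepts: K1/α12 = 826/0.535 = 1540 > K2 = 388; K2/α21 = 388/0.694 = 559 < K1 = 826.
Since the inequalities point opposite ways, species 1 can invade but species 2 cannot.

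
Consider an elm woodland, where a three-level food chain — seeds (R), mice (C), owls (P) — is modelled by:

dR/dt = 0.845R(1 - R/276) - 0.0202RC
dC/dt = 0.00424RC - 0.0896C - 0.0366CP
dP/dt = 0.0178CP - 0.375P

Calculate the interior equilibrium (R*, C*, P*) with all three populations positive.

From dP/dt = 0: 0.0178C* = 0.375, so C* = 21.1.
From dR/dt = 0: 0.845(1 - R*/276) = 0.0202·21.1, giving R* = 276·(1 - 0.504) = 137.
From dC/dt = 0: 0.00424·137 - 0.0896 = 0.0366P*, so P* = 0.491/0.0366 = 13.4.

R* ≈ 137, C* ≈ 21.1, P* ≈ 13.4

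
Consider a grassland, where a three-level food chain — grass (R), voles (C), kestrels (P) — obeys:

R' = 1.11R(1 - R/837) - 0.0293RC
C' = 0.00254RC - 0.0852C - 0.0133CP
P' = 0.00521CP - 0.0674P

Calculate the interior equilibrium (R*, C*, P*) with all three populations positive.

From dP/dt = 0: 0.00521C* = 0.0674, so C* = 12.9.
From dR/dt = 0: 1.11(1 - R*/837) = 0.0293·12.9, giving R* = 837·(1 - 0.341) = 551.
From dC/dt = 0: 0.00254·551 - 0.0852 = 0.0133P*, so P* = 1.31/0.0133 = 98.9.

R* ≈ 551, C* ≈ 12.9, P* ≈ 98.9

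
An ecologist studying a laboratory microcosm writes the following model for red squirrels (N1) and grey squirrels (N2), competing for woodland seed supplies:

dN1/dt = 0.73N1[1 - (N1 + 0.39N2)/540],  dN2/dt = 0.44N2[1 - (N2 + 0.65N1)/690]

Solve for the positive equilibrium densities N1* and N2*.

N1* ≈ 363, N2* ≈ 454

Setting both brackets to zero gives the nullclines N1 + 0.39N2 = 540 and 0.65N1 + N2 = 690.
Substituting N2 = 690 - 0.65N1 into the first: N1(1 - 0.39·0.65) = 540 - 0.39·690.
So N1* = 271/0.746 = 363, and then N2* = 690 - 0.65·363 = 454.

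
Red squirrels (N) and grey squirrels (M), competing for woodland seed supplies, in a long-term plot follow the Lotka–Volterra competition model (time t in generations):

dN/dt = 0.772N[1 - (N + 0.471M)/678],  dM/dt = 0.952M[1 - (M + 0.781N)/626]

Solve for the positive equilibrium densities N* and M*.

N* ≈ 606, M* ≈ 153

Setting both brackets to zero gives the nullclines N + 0.471M = 678 and 0.781N + M = 626.
Substituting M = 626 - 0.781N into the first: N(1 - 0.471·0.781) = 678 - 0.471·626.
So N* = 383/0.632 = 606, and then M* = 626 - 0.781·606 = 153.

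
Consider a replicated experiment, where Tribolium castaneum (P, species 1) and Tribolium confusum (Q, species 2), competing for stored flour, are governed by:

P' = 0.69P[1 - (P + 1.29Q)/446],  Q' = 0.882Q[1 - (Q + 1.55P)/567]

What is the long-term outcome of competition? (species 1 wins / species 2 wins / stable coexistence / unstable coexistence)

unstable coexistence (outcome depends on initial conditions)

Compare the nullcline intercepts: K1/α12 = 446/1.29 = 346 < K2 = 567; K2/α21 = 567/1.55 = 366 < K1 = 446.
Since both are reversed, neither can invade when rare; the interior point is a saddle.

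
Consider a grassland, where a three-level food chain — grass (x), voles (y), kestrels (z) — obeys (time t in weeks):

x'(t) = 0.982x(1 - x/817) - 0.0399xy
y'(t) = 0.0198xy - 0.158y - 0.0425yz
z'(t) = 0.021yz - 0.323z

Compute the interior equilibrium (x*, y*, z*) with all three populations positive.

From dz/dt = 0: 0.021y* = 0.323, so y* = 15.4.
From dx/dt = 0: 0.982(1 - x*/817) = 0.0399·15.4, giving x* = 817·(1 - 0.625) = 306.
From dy/dt = 0: 0.0198·306 - 0.158 = 0.0425z*, so z* = 5.91/0.0425 = 139.

x* ≈ 306, y* ≈ 15.4, z* ≈ 139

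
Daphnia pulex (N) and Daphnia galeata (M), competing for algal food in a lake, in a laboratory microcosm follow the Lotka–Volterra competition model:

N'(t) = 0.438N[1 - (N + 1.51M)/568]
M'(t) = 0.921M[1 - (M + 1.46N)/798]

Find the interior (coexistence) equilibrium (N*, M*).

N* ≈ 529, M* ≈ 26

Setting both brackets to zero gives the nullclines N + 1.51M = 568 and 1.46N + M = 798.
Substituting M = 798 - 1.46N into the first: N(1 - 1.51·1.46) = 568 - 1.51·798.
So N* = -637/-1.2 = 529, and then M* = 798 - 1.46·529 = 26.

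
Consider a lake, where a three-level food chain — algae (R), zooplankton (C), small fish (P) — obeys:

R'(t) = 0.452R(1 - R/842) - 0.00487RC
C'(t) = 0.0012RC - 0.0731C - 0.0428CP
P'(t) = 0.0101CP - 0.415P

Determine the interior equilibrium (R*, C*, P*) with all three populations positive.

From dP/dt = 0: 0.0101C* = 0.415, so C* = 41.1.
From dR/dt = 0: 0.452(1 - R*/842) = 0.00487·41.1, giving R* = 842·(1 - 0.443) = 469.
From dC/dt = 0: 0.0012·469 - 0.0731 = 0.0428P*, so P* = 0.49/0.0428 = 11.4.

R* ≈ 469, C* ≈ 41.1, P* ≈ 11.4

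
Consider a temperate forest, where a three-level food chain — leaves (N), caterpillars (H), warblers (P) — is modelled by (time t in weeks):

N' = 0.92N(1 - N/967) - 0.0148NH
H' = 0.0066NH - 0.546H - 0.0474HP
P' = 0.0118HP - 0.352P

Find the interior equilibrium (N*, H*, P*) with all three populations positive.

N* ≈ 503, H* ≈ 29.8, P* ≈ 58.5

From dP/dt = 0: 0.0118H* = 0.352, so H* = 29.8.
From dN/dt = 0: 0.92(1 - N*/967) = 0.0148·29.8, giving N* = 967·(1 - 0.48) = 503.
From dH/dt = 0: 0.0066·503 - 0.546 = 0.0474P*, so P* = 2.77/0.0474 = 58.5.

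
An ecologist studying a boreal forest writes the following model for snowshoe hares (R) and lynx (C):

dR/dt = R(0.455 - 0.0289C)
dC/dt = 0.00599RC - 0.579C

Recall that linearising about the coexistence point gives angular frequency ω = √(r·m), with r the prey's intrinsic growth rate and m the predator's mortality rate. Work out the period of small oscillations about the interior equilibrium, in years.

Here r = 0.455 and m = 0.579, so r·m = 0.263.
ω = √0.263 = 0.513 per year, hence T = 2π/ω ≈ 12.2 years.

T ≈ 12.2 years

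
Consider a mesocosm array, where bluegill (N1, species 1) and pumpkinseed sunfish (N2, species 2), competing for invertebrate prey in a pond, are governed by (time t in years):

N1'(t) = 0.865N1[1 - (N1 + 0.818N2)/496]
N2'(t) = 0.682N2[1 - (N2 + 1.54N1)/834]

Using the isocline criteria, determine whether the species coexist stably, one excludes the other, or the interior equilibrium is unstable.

species 2 excludes species 1

Compare the nullcline intercepts: K1/α12 = 496/0.818 = 606 < K2 = 834; K2/α21 = 834/1.54 = 542 > K1 = 496.
Since the inequalities point opposite ways, species 2 can invade but species 1 cannot.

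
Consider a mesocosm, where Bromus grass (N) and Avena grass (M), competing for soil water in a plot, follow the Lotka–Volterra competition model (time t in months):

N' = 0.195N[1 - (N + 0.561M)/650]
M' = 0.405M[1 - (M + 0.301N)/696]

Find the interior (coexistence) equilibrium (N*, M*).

N* ≈ 312, M* ≈ 602

Setting both brackets to zero gives the nullclines N + 0.561M = 650 and 0.301N + M = 696.
Substituting M = 696 - 0.301N into the first: N(1 - 0.561·0.301) = 650 - 0.561·696.
So N* = 260/0.831 = 312, and then M* = 696 - 0.301·312 = 602.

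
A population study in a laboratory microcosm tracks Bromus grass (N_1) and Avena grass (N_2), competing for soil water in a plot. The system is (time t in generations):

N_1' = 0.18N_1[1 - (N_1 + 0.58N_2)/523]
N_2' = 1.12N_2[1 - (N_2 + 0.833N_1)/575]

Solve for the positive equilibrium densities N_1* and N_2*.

Setting both brackets to zero gives the nullclines N_1 + 0.58N_2 = 523 and 0.833N_1 + N_2 = 575.
Substituting N_2 = 575 - 0.833N_1 into the first: N_1(1 - 0.58·0.833) = 523 - 0.58·575.
So N_1* = 190/0.517 = 367, and then N_2* = 575 - 0.833·367 = 270.

N_1* ≈ 367, N_2* ≈ 270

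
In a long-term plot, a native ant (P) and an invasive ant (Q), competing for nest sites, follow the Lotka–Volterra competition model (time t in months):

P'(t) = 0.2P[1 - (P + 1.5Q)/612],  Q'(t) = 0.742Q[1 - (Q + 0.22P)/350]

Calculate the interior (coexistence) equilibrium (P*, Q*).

Setting both brackets to zero gives the nullclines P + 1.5Q = 612 and 0.22P + Q = 350.
Substituting Q = 350 - 0.22P into the first: P(1 - 1.5·0.22) = 612 - 1.5·350.
So P* = 87/0.67 = 130, and then Q* = 350 - 0.22·130 = 321.

P* ≈ 130, Q* ≈ 321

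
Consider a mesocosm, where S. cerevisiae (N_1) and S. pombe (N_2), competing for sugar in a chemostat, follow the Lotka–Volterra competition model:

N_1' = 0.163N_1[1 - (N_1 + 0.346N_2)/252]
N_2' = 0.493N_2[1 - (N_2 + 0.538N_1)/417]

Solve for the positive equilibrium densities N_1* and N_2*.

N_1* ≈ 132, N_2* ≈ 346

Setting both brackets to zero gives the nullclines N_1 + 0.346N_2 = 252 and 0.538N_1 + N_2 = 417.
Substituting N_2 = 417 - 0.538N_1 into the first: N_1(1 - 0.346·0.538) = 252 - 0.346·417.
So N_1* = 108/0.814 = 132, and then N_2* = 417 - 0.538·132 = 346.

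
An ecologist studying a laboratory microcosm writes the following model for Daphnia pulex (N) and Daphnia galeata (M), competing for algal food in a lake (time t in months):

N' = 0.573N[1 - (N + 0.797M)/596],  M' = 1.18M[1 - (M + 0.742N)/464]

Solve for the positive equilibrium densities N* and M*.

N* ≈ 554, M* ≈ 53.3

Setting both brackets to zero gives the nullclines N + 0.797M = 596 and 0.742N + M = 464.
Substituting M = 464 - 0.742N into the first: N(1 - 0.797·0.742) = 596 - 0.797·464.
So N* = 226/0.409 = 554, and then M* = 464 - 0.742·554 = 53.3.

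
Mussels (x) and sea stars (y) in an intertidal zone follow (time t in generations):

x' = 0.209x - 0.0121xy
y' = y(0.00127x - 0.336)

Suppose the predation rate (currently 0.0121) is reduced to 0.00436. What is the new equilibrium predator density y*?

At the interior fixed point, setting dx/dt = 0 with x > 0 fixes y* = (prey growth rate)/(xy coefficient) — independent of the other coefficients.
With the change, y* = 0.209/0.00436 = 47.9; it rises from 17.3.

y* ≈ 47.9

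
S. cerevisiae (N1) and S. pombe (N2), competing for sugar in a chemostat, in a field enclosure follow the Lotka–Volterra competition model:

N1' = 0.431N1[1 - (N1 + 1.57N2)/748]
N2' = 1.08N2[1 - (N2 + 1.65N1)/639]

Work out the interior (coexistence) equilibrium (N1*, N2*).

Setting both brackets to zero gives the nullclines N1 + 1.57N2 = 748 and 1.65N1 + N2 = 639.
Substituting N2 = 639 - 1.65N1 into the first: N1(1 - 1.57·1.65) = 748 - 1.57·639.
So N1* = -255/-1.59 = 160, and then N2* = 639 - 1.65·160 = 374.

N1* ≈ 160, N2* ≈ 374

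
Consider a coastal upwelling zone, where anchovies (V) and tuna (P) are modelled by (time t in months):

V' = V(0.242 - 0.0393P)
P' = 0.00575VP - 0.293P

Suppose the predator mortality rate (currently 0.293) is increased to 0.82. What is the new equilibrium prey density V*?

V* ≈ 143

At the interior fixed point, setting dP/dt = 0 with P > 0 fixes V* = (predator death rate)/(VP coefficient) — independent of the other coefficients.
With the change, V* = 0.82/0.00575 = 143; it rises from 51.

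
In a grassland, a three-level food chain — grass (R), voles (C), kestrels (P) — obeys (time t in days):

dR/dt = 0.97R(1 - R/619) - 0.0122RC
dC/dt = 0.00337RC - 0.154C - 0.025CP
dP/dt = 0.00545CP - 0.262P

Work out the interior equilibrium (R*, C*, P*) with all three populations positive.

R* ≈ 245, C* ≈ 48.1, P* ≈ 26.8

From dP/dt = 0: 0.00545C* = 0.262, so C* = 48.1.
From dR/dt = 0: 0.97(1 - R*/619) = 0.0122·48.1, giving R* = 619·(1 - 0.605) = 245.
From dC/dt = 0: 0.00337·245 - 0.154 = 0.025P*, so P* = 0.671/0.025 = 26.8.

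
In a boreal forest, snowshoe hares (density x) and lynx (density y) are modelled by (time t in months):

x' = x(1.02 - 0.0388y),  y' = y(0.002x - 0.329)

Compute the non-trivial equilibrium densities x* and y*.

x* ≈ 164, y* ≈ 26.3

Set dy/dt = 0 with y > 0: 0.002x - 0.329 = 0, so x* = 0.329/0.002 = 164.
Set dx/dt = 0 with x > 0: 1.02 - 0.0388y = 0, so y* = 1.02/0.0388 = 26.3.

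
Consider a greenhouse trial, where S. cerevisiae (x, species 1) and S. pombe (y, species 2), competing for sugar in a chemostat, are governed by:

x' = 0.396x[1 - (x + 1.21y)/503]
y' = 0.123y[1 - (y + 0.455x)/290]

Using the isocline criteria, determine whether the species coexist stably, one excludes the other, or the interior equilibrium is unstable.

Compare the nullcline intercepts: K1/α12 = 503/1.21 = 416 > K2 = 290; K2/α21 = 290/0.455 = 637 > K1 = 503.
Since both inequalities hold, each species can invade when rare, so the interior equilibrium is stable.

stable coexistence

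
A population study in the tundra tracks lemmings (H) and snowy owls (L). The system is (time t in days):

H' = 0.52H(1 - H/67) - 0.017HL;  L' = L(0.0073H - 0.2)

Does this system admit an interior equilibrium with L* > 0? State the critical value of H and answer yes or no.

Threshold H = 27.4; K > 27.4, so yes, the predator persists.

The predator equation gives dL/dt > 0 only when H > 0.2/0.0073 = 27.4.
Without the predator, H → K = 67. Since 67 > 27.4, the predator can invade and persist.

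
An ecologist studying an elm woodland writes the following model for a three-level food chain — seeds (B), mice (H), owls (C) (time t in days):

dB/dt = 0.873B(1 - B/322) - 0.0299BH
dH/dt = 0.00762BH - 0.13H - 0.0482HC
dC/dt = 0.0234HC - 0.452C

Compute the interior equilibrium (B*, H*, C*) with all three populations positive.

From dC/dt = 0: 0.0234H* = 0.452, so H* = 19.3.
From dB/dt = 0: 0.873(1 - B*/322) = 0.0299·19.3, giving B* = 322·(1 - 0.662) = 109.
From dH/dt = 0: 0.00762·109 - 0.13 = 0.0482C*, so C* = 0.7/0.0482 = 14.5.

B* ≈ 109, H* ≈ 19.3, C* ≈ 14.5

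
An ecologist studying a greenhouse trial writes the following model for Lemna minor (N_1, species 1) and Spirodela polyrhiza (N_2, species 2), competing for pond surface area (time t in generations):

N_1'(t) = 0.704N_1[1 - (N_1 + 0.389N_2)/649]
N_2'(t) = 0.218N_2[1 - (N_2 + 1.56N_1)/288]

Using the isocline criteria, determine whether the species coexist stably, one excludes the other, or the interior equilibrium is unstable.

species 1 excludes species 2

Compare the nullcline intercepts: K1/α12 = 649/0.389 = 1670 > K2 = 288; K2/α21 = 288/1.56 = 185 < K1 = 649.
Since the inequalities point opposite ways, species 1 can invade but species 2 cannot.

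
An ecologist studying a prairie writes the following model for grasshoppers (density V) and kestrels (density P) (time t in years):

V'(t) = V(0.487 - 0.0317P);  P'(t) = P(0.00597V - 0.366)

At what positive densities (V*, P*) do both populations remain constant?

Set dP/dt = 0 with P > 0: 0.00597V - 0.366 = 0, so V* = 0.366/0.00597 = 61.3.
Set dV/dt = 0 with V > 0: 0.487 - 0.0317P = 0, so P* = 0.487/0.0317 = 15.4.

V* ≈ 61.3, P* ≈ 15.4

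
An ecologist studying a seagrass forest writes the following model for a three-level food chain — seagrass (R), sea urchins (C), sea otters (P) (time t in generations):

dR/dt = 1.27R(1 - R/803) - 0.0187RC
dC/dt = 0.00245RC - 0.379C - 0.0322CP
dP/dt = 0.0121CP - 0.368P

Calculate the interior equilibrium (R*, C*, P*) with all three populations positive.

From dP/dt = 0: 0.0121C* = 0.368, so C* = 30.4.
From dR/dt = 0: 1.27(1 - R*/803) = 0.0187·30.4, giving R* = 803·(1 - 0.448) = 443.
From dC/dt = 0: 0.00245·443 - 0.379 = 0.0322P*, so P* = 0.707/0.0322 = 22.

R* ≈ 443, C* ≈ 30.4, P* ≈ 22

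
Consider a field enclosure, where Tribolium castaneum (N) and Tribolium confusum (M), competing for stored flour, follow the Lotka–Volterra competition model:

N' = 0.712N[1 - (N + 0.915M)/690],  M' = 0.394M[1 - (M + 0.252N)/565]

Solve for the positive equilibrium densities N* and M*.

N* ≈ 225, M* ≈ 508

Setting both brackets to zero gives the nullclines N + 0.915M = 690 and 0.252N + M = 565.
Substituting M = 565 - 0.252N into the first: N(1 - 0.915·0.252) = 690 - 0.915·565.
So N* = 173/0.769 = 225, and then M* = 565 - 0.252·225 = 508.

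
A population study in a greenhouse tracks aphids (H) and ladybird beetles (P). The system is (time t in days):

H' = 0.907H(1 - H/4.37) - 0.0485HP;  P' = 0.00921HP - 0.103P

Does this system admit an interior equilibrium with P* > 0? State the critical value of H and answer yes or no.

The predator equation gives dP/dt > 0 only when H > 0.103/0.00921 = 11.2.
Without the predator, H → K = 4.37. Since 4.37 < 11.2, the predator cannot invade.

Threshold H = 11.2; K < 11.2, so no, the predator goes extinct.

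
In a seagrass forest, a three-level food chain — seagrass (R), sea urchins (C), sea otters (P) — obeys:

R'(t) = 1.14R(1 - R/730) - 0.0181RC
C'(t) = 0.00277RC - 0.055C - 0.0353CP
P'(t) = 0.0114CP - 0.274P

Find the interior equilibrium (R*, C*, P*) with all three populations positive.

R* ≈ 451, C* ≈ 24, P* ≈ 33.9

From dP/dt = 0: 0.0114C* = 0.274, so C* = 24.
From dR/dt = 0: 1.14(1 - R*/730) = 0.0181·24, giving R* = 730·(1 - 0.382) = 451.
From dC/dt = 0: 0.00277·451 - 0.055 = 0.0353P*, so P* = 1.2/0.0353 = 33.9.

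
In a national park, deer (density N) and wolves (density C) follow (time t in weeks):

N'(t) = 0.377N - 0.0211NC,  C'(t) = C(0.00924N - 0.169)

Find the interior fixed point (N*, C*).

Set dC/dt = 0 with C > 0: 0.00924N - 0.169 = 0, so N* = 0.169/0.00924 = 18.3.
Set dN/dt = 0 with N > 0: 0.377 - 0.0211C = 0, so C* = 0.377/0.0211 = 17.9.

N* ≈ 18.3, C* ≈ 17.9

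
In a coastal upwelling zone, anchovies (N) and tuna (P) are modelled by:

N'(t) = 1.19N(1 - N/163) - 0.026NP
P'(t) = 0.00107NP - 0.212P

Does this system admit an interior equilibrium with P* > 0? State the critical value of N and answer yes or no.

Threshold N = 198; K < 198, so no, the predator goes extinct.

The predator equation gives dP/dt > 0 only when N > 0.212/0.00107 = 198.
Without the predator, N → K = 163. Since 163 < 198, the predator cannot invade.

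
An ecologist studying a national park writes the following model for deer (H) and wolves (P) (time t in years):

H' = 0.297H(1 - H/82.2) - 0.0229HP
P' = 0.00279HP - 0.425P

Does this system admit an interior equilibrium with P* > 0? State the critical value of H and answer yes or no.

Threshold H = 152; K < 152, so no, the predator goes extinct.

The predator equation gives dP/dt > 0 only when H > 0.425/0.00279 = 152.
Without the predator, H → K = 82.2. Since 82.2 < 152, the predator cannot invade.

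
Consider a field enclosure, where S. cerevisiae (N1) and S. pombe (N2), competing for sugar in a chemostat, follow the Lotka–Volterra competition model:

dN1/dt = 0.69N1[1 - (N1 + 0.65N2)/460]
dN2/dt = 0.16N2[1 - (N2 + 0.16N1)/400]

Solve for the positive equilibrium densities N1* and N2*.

Setting both brackets to zero gives the nullclines N1 + 0.65N2 = 460 and 0.16N1 + N2 = 400.
Substituting N2 = 400 - 0.16N1 into the first: N1(1 - 0.65·0.16) = 460 - 0.65·400.
So N1* = 200/0.896 = 223, and then N2* = 400 - 0.16·223 = 364.

N1* ≈ 223, N2* ≈ 364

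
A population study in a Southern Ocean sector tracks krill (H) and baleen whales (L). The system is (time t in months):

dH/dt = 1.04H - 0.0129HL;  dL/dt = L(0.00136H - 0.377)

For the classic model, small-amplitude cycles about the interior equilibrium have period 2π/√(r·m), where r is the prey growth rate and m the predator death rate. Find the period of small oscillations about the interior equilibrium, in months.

T ≈ 10 months

Here r = 1.04 and m = 0.377, so r·m = 0.392.
ω = √0.392 = 0.626 per month, hence T = 2π/ω ≈ 10 months.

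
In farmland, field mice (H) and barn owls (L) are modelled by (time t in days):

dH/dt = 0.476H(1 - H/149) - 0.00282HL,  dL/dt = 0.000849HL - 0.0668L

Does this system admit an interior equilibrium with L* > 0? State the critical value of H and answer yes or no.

Threshold H = 78.7; K > 78.7, so yes, the predator persists.

The predator equation gives dL/dt > 0 only when H > 0.0668/0.000849 = 78.7.
Without the predator, H → K = 149. Since 149 > 78.7, the predator can invade and persist.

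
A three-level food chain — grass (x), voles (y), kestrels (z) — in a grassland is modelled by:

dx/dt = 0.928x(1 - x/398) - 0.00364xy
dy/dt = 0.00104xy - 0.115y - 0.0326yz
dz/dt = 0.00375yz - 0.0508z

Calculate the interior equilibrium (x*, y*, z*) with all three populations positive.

From dz/dt = 0: 0.00375y* = 0.0508, so y* = 13.5.
From dx/dt = 0: 0.928(1 - x*/398) = 0.00364·13.5, giving x* = 398·(1 - 0.0531) = 377.
From dy/dt = 0: 0.00104·377 - 0.115 = 0.0326z*, so z* = 0.277/0.0326 = 8.49.

x* ≈ 377, y* ≈ 13.5, z* ≈ 8.49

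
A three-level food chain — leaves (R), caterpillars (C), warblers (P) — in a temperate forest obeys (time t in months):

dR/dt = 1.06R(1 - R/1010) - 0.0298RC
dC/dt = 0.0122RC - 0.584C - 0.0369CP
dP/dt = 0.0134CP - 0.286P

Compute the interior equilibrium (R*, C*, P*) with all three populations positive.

R* ≈ 404, C* ≈ 21.3, P* ≈ 118

From dP/dt = 0: 0.0134C* = 0.286, so C* = 21.3.
From dR/dt = 0: 1.06(1 - R*/1010) = 0.0298·21.3, giving R* = 1010·(1 - 0.6) = 404.
From dC/dt = 0: 0.0122·404 - 0.584 = 0.0369P*, so P* = 4.34/0.0369 = 118.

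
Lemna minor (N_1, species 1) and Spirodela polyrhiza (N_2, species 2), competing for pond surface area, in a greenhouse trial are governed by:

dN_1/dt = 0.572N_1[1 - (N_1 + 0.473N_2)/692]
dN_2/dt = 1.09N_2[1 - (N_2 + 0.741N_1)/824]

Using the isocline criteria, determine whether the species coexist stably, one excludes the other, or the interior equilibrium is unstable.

stable coexistence

Compare the nullcline intercepts: K1/α12 = 692/0.473 = 1460 > K2 = 824; K2/α21 = 824/0.741 = 1110 > K1 = 692.
Since both inequalities hold, each species can invade when rare, so the interior equilibrium is stable.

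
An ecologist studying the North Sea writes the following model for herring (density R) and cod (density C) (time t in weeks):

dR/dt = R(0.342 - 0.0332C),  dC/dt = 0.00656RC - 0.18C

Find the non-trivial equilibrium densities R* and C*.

Set dC/dt = 0 with C > 0: 0.00656R - 0.18 = 0, so R* = 0.18/0.00656 = 27.4.
Set dR/dt = 0 with R > 0: 0.342 - 0.0332C = 0, so C* = 0.342/0.0332 = 10.3.

R* ≈ 27.4, C* ≈ 10.3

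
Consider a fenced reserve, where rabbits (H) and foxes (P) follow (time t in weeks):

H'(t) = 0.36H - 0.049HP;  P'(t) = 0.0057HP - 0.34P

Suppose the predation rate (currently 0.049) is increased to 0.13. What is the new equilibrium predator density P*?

At the interior fixed point, setting dH/dt = 0 with H > 0 fixes P* = (prey growth rate)/(HP coefficient) — independent of the other coefficients.
With the change, P* = 0.36/0.13 = 2.77; it falls from 7.35.

P* ≈ 2.77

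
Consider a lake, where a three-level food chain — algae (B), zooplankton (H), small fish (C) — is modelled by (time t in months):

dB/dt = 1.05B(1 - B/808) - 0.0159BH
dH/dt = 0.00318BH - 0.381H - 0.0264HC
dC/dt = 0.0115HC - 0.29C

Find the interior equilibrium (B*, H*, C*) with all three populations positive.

B* ≈ 499, H* ≈ 25.2, C* ≈ 45.7

From dC/dt = 0: 0.0115H* = 0.29, so H* = 25.2.
From dB/dt = 0: 1.05(1 - B*/808) = 0.0159·25.2, giving B* = 808·(1 - 0.382) = 499.
From dH/dt = 0: 0.00318·499 - 0.381 = 0.0264C*, so C* = 1.21/0.0264 = 45.7.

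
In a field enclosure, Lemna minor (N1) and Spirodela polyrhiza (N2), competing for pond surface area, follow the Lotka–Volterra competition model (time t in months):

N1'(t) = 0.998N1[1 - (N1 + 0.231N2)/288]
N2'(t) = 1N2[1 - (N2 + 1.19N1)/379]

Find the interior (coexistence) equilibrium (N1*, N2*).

Setting both brackets to zero gives the nullclines N1 + 0.231N2 = 288 and 1.19N1 + N2 = 379.
Substituting N2 = 379 - 1.19N1 into the first: N1(1 - 0.231·1.19) = 288 - 0.231·379.
So N1* = 200/0.725 = 276, and then N2* = 379 - 1.19·276 = 50.

N1* ≈ 276, N2* ≈ 50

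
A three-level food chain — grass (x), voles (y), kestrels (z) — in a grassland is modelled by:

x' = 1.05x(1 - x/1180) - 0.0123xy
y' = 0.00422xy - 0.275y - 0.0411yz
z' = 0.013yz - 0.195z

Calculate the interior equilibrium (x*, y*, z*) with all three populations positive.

From dz/dt = 0: 0.013y* = 0.195, so y* = 15.
From dx/dt = 0: 1.05(1 - x*/1180) = 0.0123·15, giving x* = 1180·(1 - 0.176) = 973.
From dy/dt = 0: 0.00422·973 - 0.275 = 0.0411z*, so z* = 3.83/0.0411 = 93.2.

x* ≈ 973, y* ≈ 15, z* ≈ 93.2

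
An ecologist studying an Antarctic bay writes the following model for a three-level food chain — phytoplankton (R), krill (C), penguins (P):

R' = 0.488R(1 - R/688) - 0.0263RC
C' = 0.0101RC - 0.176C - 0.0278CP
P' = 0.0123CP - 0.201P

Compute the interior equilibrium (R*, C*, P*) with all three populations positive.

From dP/dt = 0: 0.0123C* = 0.201, so C* = 16.3.
From dR/dt = 0: 0.488(1 - R*/688) = 0.0263·16.3, giving R* = 688·(1 - 0.881) = 82.1.
From dC/dt = 0: 0.0101·82.1 - 0.176 = 0.0278P*, so P* = 0.653/0.0278 = 23.5.

R* ≈ 82.1, C* ≈ 16.3, P* ≈ 23.5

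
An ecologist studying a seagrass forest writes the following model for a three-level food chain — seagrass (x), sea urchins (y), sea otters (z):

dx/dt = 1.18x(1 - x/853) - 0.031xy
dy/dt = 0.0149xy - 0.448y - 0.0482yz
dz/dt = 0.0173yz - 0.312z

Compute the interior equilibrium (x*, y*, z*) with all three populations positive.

x* ≈ 449, y* ≈ 18, z* ≈ 129

From dz/dt = 0: 0.0173y* = 0.312, so y* = 18.
From dx/dt = 0: 1.18(1 - x*/853) = 0.031·18, giving x* = 853·(1 - 0.474) = 449.
From dy/dt = 0: 0.0149·449 - 0.448 = 0.0482z*, so z* = 6.24/0.0482 = 129.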